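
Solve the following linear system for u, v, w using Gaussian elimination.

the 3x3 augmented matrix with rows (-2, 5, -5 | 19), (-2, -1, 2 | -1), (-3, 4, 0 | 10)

(-2, 1, -2)

Forward elimination on [A|b]:
R2 <- R2 - (1)*R1:  [   0   -6    7  -20 ]
R3 <- R3 - (3/2)*R1:  [     0   -7/2   15/2  -37/2 ]
R3 <- R3 - (7/12)*R2:  [     0      0  41/12  -41/6 ]
Row echelon form:
[ -2   5     -5  |     19 ]
[  0  -6      7  |    -20 ]
[  0   0  41/12  |  -41/6 ]
Back-substitution:
w = (-41/6) / (41/12) = -2
v = (-20 - (7)*(-2)) / -6 = 1
u = (19 - (5)*(1) - (-5)*(-2)) / -2 = -2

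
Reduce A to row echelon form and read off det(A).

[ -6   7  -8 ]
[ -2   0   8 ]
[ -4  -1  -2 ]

Forward elimination:
R2 <- R2 - (1/3)*R1:  [    0  -7/3  32/3 ]
R3 <- R3 - (2/3)*R1:  [     0  -17/3   10/3 ]
R3 <- R3 - (17/7)*R2:  [      0       0  -158/7 ]
Upper-triangular form:
[ -6     7      -8 ]
[  0  -7/3    32/3 ]
[  0     0  -158/7 ]
det(A) = (-1)^0 * (-6) * (-7/3) * (-158/7) = -316  (0 row swaps -> sign +1)

det(A) = -316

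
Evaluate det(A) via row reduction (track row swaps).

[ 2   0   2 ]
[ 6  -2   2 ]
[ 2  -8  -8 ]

det(A) = -24

Forward elimination:
R2 <- R2 - (3)*R1:  [  0  -2  -4 ]
R3 <- R3 - (1)*R1:  [   0   -8  -10 ]
R3 <- R3 - (4)*R2:  [ 0  0  6 ]
Upper-triangular form:
[ 2   0   2 ]
[ 0  -2  -4 ]
[ 0   0   6 ]
det(A) = (-1)^0 * (2) * (-2) * (6) = -24  (0 row swaps -> sign +1)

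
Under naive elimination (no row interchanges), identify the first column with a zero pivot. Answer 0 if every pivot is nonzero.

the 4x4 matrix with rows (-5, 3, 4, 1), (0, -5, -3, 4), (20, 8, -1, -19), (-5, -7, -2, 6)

first zero-pivot column = 0

Naive forward elimination:
R3 <- R3 - (-4)*R1:  [   0   20   15  -15 ]
R4 <- R4 - (1)*R1:  [   0  -10   -6    5 ]
R3 <- R3 - (-4)*R2:  [ 0  0  3  1 ]
R4 <- R4 - (2)*R2:  [  0   0   0  -3 ]
All pivots nonzero; naive elimination completes without hitting a zero pivot.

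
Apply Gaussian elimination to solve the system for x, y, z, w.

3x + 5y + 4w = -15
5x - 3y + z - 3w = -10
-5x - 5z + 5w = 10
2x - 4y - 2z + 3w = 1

(-3, -2, 2, 1)

Forward elimination on [A|b]:
R2 <- R2 - (5/3)*R1:  [     0  -34/3      1  -29/3     15 ]
R3 <- R3 - (-5/3)*R1:  [    0  25/3    -5  35/3   -15 ]
R4 <- R4 - (2/3)*R1:  [     0  -22/3     -2    1/3     11 ]
R3 <- R3 - (-25/34)*R2:  [       0        0  -145/34   155/34  -135/34 ]
R4 <- R4 - (11/17)*R2:  [      0       0  -45/17  112/17   22/17 ]
R4 <- R4 - (18/29)*R3:  [      0       0       0  109/29  109/29 ]
Row echelon form:
[ 3      5        0       4  |      -15 ]
[ 0  -34/3        1   -29/3  |       15 ]
[ 0      0  -145/34  155/34  |  -135/34 ]
[ 0      0        0  109/29  |   109/29 ]
Back-substitution:
w = (109/29) / (109/29) = 1
z = (-135/34 - (155/34)*(1)) / (-145/34) = 2
y = (15 - (1)*(2) - (-29/3)*(1)) / (-34/3) = -2
x = (-15 - (5)*(-2) - (4)*(1)) / 3 = -3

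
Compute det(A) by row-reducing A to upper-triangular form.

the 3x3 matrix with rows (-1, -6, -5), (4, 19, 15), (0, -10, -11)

det(A) = -5

Forward elimination:
R2 <- R2 - (-4)*R1:  [  0  -5  -5 ]
R3 <- R3 - (2)*R2:  [  0   0  -1 ]
Upper-triangular form:
[ -1  -6  -5 ]
[  0  -5  -5 ]
[  0   0  -1 ]
det(A) = (-1)^0 * (-1) * (-5) * (-1) = -5  (0 row swaps -> sign +1)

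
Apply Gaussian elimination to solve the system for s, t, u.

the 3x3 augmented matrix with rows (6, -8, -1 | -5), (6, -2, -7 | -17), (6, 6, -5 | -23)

(-2, -1, 1)

Forward elimination on [A|b]:
R2 <- R2 - (1)*R1:  [   0    6   -6  -12 ]
R3 <- R3 - (1)*R1:  [   0   14   -4  -18 ]
R3 <- R3 - (7/3)*R2:  [  0   0  10  10 ]
Row echelon form:
[ 6  -8  -1  |   -5 ]
[ 0   6  -6  |  -12 ]
[ 0   0  10  |   10 ]
Back-substitution:
u = (10) / 10 = 1
t = (-12 - (-6)*(1)) / 6 = -1
s = (-5 - (-8)*(-1) - (-1)*(1)) / 6 = -2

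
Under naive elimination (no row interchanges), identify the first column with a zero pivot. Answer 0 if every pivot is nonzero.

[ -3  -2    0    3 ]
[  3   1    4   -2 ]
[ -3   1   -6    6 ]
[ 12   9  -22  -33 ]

first zero-pivot column = 0

Naive forward elimination:
R2 <- R2 - (-1)*R1:  [  0  -1   4   1 ]
R3 <- R3 - (1)*R1:  [  0   3  -6   3 ]
R4 <- R4 - (-4)*R1:  [   0    1  -22  -21 ]
R3 <- R3 - (-3)*R2:  [ 0  0  6  6 ]
R4 <- R4 - (-1)*R2:  [   0    0  -18  -20 ]
R4 <- R4 - (-3)*R3:  [  0   0   0  -2 ]
All pivots nonzero; naive elimination completes without hitting a zero pivot.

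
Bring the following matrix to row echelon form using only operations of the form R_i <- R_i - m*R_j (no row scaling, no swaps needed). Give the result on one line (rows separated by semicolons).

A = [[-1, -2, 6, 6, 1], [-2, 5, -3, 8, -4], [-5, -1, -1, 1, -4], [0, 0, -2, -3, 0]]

REF = [-1 -2 6 6 1; 0 9 -15 -4 -6; 0 0 -16 -25 -3; 0 0 0 1/8 3/8]

Forward elimination:
R2 <- R2 - (2)*R1:  [   0    9  -15   -4   -6 ]
R3 <- R3 - (5)*R1:  [   0    9  -31  -29   -9 ]
R3 <- R3 - (1)*R2:  [   0    0  -16  -25   -3 ]
R4 <- R4 - (1/8)*R3:  [   0    0    0  1/8  3/8 ]
Row echelon form:
[ -1  -2    6    6    1 ]
[  0   9  -15   -4   -6 ]
[  0   0  -16  -25   -3 ]
[  0   0    0  1/8  3/8 ]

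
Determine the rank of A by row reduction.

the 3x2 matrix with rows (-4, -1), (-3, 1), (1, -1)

Row reduction:
R2 <- R2 - (3/4)*R1:  [   0  7/4 ]
R3 <- R3 - (-1/4)*R1:  [    0  -5/4 ]
R3 <- R3 - (-5/7)*R2:  [ 0  0 ]
Row echelon form:
[ -4   -1 ]
[  0  7/4 ]
[  0    0 ]
Nonzero rows / pivot columns: 2

rank(A) = 2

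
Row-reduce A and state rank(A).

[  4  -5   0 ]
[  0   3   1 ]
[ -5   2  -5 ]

Row reduction:
R3 <- R3 - (-5/4)*R1:  [     0  -17/4     -5 ]
R3 <- R3 - (-17/12)*R2:  [      0       0  -43/12 ]
Row echelon form:
[ 4  -5       0 ]
[ 0   3       1 ]
[ 0   0  -43/12 ]
Nonzero rows / pivot columns: 3

rank(A) = 3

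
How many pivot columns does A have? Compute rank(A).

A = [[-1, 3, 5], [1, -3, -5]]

rank(A) = 1

Row reduction:
R2 <- R2 - (-1)*R1:  [ 0  0  0 ]
Row echelon form:
[ -1  3  5 ]
[  0  0  0 ]
Nonzero rows / pivot columns: 1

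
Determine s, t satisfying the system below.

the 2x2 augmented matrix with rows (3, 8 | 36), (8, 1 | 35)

(4, 3)

Forward elimination on [A|b]:
R2 <- R2 - (8/3)*R1:  [     0  -61/3    -61 ]
Row echelon form:
[ 3      8  |   36 ]
[ 0  -61/3  |  -61 ]
Back-substitution:
t = (-61) / (-61/3) = 3
s = (36 - (8)*(3)) / 3 = 4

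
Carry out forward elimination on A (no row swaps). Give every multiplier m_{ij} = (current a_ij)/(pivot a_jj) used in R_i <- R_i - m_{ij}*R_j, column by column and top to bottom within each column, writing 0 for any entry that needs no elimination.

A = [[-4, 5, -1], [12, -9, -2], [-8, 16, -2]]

multipliers: -3, 2, 1

Forward elimination:
R2 <- R2 - (-3)*R1:  [  0   6  -5 ]
R3 <- R3 - (2)*R1:  [ 0  6  0 ]
R3 <- R3 - (1)*R2:  [ 0  0  5 ]
Multipliers (in order of application): m_{21} = -3, m_{31} = 2, m_{32} = 1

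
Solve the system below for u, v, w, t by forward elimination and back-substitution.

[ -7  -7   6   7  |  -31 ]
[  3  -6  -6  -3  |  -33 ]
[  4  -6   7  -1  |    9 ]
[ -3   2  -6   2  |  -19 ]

(3, 4, 3, 0)

Forward elimination on [A|b]:
R2 <- R2 - (-3/7)*R1:  [      0      -9   -24/7       0  -324/7 ]
R3 <- R3 - (-4/7)*R1:  [     0    -10   73/7      3  -61/7 ]
R4 <- R4 - (3/7)*R1:  [     0      5  -60/7     -1  -40/7 ]
R3 <- R3 - (10/9)*R2:  [      0       0  299/21       3   299/7 ]
R4 <- R4 - (-5/9)*R2:  [       0        0  -220/21       -1   -220/7 ]
R4 <- R4 - (-220/299)*R3:  [       0        0        0  361/299        0 ]
Row echelon form:
[ -7  -7       6        7  |     -31 ]
[  0  -9   -24/7        0  |  -324/7 ]
[  0   0  299/21        3  |   299/7 ]
[  0   0       0  361/299  |       0 ]
Back-substitution:
t = (0) / (361/299) = 0
w = (299/7 - (3)*(0)) / (299/21) = 3
v = (-324/7 - (-24/7)*(3)) / -9 = 4
u = (-31 - (-7)*(4) - (6)*(3) - (7)*(0)) / -7 = 3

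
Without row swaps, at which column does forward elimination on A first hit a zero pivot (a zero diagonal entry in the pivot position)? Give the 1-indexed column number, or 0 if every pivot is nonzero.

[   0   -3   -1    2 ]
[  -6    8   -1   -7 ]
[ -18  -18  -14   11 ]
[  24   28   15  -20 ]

first zero-pivot column = 1

Naive forward elimination:
Pivot entry (1,1) is zero but row 2 has -6 in column 1 -> naive elimination stops; a row interchange (e.g. R1 <-> R2) would be required here.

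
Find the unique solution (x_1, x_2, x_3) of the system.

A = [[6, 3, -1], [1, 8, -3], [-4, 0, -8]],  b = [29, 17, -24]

(4, 2, 1)

Forward elimination on [A|b]:
R2 <- R2 - (1/6)*R1:  [     0   15/2  -17/6   73/6 ]
R3 <- R3 - (-2/3)*R1:  [     0      2  -26/3  -14/3 ]
R3 <- R3 - (4/15)*R2:  [       0        0  -356/45  -356/45 ]
Row echelon form:
[ 6     3       -1  |       29 ]
[ 0  15/2    -17/6  |     73/6 ]
[ 0     0  -356/45  |  -356/45 ]
Back-substitution:
x_3 = (-356/45) / (-356/45) = 1
x_2 = (73/6 - (-17/6)*(1)) / (15/2) = 2
x_1 = (29 - (3)*(2) - (-1)*(1)) / 6 = 4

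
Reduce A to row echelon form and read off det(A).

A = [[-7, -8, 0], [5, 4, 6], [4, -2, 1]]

det(A) = -264

Forward elimination:
R2 <- R2 - (-5/7)*R1:  [     0  -12/7      6 ]
R3 <- R3 - (-4/7)*R1:  [     0  -46/7      1 ]
R3 <- R3 - (23/6)*R2:  [   0    0  -22 ]
Upper-triangular form:
[ -7     -8    0 ]
[  0  -12/7    6 ]
[  0      0  -22 ]
det(A) = (-1)^0 * (-7) * (-12/7) * (-22) = -264  (0 row swaps -> sign +1)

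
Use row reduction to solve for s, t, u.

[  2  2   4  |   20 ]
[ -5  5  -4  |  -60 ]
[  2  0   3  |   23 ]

Forward elimination on [A|b]:
R2 <- R2 - (-5/2)*R1:  [   0   10    6  -10 ]
R3 <- R3 - (1)*R1:  [  0  -2  -1   3 ]
R3 <- R3 - (-1/5)*R2:  [   0    0  1/5    1 ]
Row echelon form:
[ 2   2    4  |   20 ]
[ 0  10    6  |  -10 ]
[ 0   0  1/5  |    1 ]
Back-substitution:
u = (1) / (1/5) = 5
t = (-10 - (6)*(5)) / 10 = -4
s = (20 - (2)*(-4) - (4)*(5)) / 2 = 4

(4, -4, 5)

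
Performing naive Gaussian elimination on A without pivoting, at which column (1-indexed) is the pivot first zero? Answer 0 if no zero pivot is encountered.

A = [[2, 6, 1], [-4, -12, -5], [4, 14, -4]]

first zero-pivot column = 2

Naive forward elimination:
R2 <- R2 - (-2)*R1:  [  0   0  -3 ]
R3 <- R3 - (2)*R1:  [  0   2  -6 ]
Matrix at this point:
[ 2  6   1 ]
[ 0  0  -3 ]
[ 0  2  -6 ]
Pivot entry (2,2) is zero but row 3 has 2 in column 2 -> naive elimination stops; a row interchange (e.g. R2 <-> R3) would be required here.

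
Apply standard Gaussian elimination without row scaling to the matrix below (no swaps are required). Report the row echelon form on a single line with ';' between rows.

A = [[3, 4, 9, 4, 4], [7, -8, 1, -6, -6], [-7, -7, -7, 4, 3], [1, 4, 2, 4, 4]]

Forward elimination:
R2 <- R2 - (7/3)*R1:  [     0  -52/3    -20  -46/3  -46/3 ]
R3 <- R3 - (-7/3)*R1:  [    0   7/3    14  40/3  37/3 ]
R4 <- R4 - (1/3)*R1:  [   0  8/3   -1  8/3  8/3 ]
R3 <- R3 - (-7/52)*R2:  [      0       0  147/13  293/26  267/26 ]
R4 <- R4 - (-2/13)*R2:  [      0       0  -53/13    4/13    4/13 ]
R4 <- R4 - (-53/147)*R3:  [        0         0         0  1285/294    393/98 ]
Row echelon form:
[ 3      4       9         4       4 ]
[ 0  -52/3     -20     -46/3   -46/3 ]
[ 0      0  147/13    293/26  267/26 ]
[ 0      0       0  1285/294  393/98 ]

REF = [3 4 9 4 4; 0 -52/3 -20 -46/3 -46/3; 0 0 147/13 293/26 267/26; 0 0 0 1285/294 393/98]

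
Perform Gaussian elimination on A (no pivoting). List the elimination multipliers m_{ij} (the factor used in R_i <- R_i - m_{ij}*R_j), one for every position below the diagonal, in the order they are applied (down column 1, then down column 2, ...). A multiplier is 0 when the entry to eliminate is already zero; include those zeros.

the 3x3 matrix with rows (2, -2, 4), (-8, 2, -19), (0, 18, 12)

multipliers: -4, 0, -3

Forward elimination:
R2 <- R2 - (-4)*R1:  [  0  -6  -3 ]
R3: entry in column 1 is already 0 -> m_{31} = 0 (no row operation needed)
R3 <- R3 - (-3)*R2:  [ 0  0  3 ]
Multipliers (in order of application): m_{21} = -4, m_{31} = 0, m_{32} = -3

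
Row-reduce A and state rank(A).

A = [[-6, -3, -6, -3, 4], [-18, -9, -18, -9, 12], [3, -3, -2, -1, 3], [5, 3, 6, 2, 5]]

rank(A) = 3

Row reduction:
R2 <- R2 - (3)*R1:  [ 0  0  0  0  0 ]
R3 <- R3 - (-1/2)*R1:  [    0  -9/2    -5  -5/2     5 ]
R4 <- R4 - (-5/6)*R1:  [    0   1/2     1  -1/2  25/3 ]
R2 <-> R3   (pivot in column 2 was zero)
[ -6    -3  -6    -3     4 ]
[  0  -9/2  -5  -5/2     5 ]
[  0     0   0     0     0 ]
[  0   1/2   1  -1/2  25/3 ]
R4 <- R4 - (-1/9)*R2:  [    0     0   4/9  -7/9  80/9 ]
R3 <-> R4   (pivot in column 3 was zero)
[ -6    -3   -6    -3     4 ]
[  0  -9/2   -5  -5/2     5 ]
[  0     0  4/9  -7/9  80/9 ]
[  0     0    0     0     0 ]
Row echelon form:
[ -6    -3   -6    -3     4 ]
[  0  -9/2   -5  -5/2     5 ]
[  0     0  4/9  -7/9  80/9 ]
[  0     0    0     0     0 ]
Nonzero rows / pivot columns: 3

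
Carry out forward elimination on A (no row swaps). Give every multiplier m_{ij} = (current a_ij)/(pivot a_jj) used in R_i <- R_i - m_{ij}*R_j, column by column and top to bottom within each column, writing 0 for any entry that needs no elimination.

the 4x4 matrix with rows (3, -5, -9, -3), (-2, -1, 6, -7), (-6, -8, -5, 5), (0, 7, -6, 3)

Forward elimination:
R2 <- R2 - (-2/3)*R1:  [     0  -13/3      0     -9 ]
R3 <- R3 - (-2)*R1:  [   0  -18  -23   -1 ]
R4: entry in column 1 is already 0 -> m_{41} = 0 (no row operation needed)
R3 <- R3 - (54/13)*R2:  [      0       0     -23  473/13 ]
R4 <- R4 - (-21/13)*R2:  [       0        0       -6  -150/13 ]
R4 <- R4 - (6/23)*R3:  [         0          0          0  -6288/299 ]
Multipliers (in order of application): m_{21} = -2/3, m_{31} = -2, m_{41} = 0, m_{32} = 54/13, m_{42} = -21/13, m_{43} = 6/23

multipliers: -2/3, -2, 0, 54/13, -21/13, 6/23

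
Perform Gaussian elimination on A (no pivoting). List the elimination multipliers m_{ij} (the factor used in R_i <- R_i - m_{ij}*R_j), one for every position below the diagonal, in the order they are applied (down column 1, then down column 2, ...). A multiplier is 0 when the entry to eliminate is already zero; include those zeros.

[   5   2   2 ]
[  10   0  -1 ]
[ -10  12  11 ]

Forward elimination:
R2 <- R2 - (2)*R1:  [  0  -4  -5 ]
R3 <- R3 - (-2)*R1:  [  0  16  15 ]
R3 <- R3 - (-4)*R2:  [  0   0  -5 ]
Multipliers (in order of application): m_{21} = 2, m_{31} = -2, m_{32} = -4

multipliers: 2, -2, -4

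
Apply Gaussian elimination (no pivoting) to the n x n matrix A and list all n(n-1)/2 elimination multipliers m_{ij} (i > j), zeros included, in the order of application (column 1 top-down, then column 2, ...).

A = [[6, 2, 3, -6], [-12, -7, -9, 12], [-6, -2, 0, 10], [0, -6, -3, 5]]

Forward elimination:
R2 <- R2 - (-2)*R1:  [  0  -3  -3   0 ]
R3 <- R3 - (-1)*R1:  [ 0  0  3  4 ]
R4: entry in column 1 is already 0 -> m_{41} = 0 (no row operation needed)
R3: entry in column 2 is already 0 -> m_{32} = 0 (no row operation needed)
R4 <- R4 - (2)*R2:  [ 0  0  3  5 ]
R4 <- R4 - (1)*R3:  [ 0  0  0  1 ]
Multipliers (in order of application): m_{21} = -2, m_{31} = -1, m_{41} = 0, m_{32} = 0, m_{42} = 2, m_{43} = 1

multipliers: -2, -1, 0, 0, 2, 1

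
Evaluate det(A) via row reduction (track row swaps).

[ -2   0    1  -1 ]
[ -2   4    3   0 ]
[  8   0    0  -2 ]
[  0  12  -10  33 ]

det(A) = -192

Forward elimination:
R2 <- R2 - (1)*R1:  [ 0  4  2  1 ]
R3 <- R3 - (-4)*R1:  [  0   0   4  -6 ]
R4 <- R4 - (3)*R2:  [   0    0  -16   30 ]
R4 <- R4 - (-4)*R3:  [ 0  0  0  6 ]
Upper-triangular form:
[ -2  0  1  -1 ]
[  0  4  2   1 ]
[  0  0  4  -6 ]
[  0  0  0   6 ]
det(A) = (-1)^0 * (-2) * (4) * (4) * (6) = -192  (0 row swaps -> sign +1)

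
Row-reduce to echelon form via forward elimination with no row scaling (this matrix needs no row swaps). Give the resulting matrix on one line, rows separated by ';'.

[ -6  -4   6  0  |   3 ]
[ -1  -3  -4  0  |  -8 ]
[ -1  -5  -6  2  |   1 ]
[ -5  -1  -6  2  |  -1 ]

Forward elimination:
R2 <- R2 - (1/6)*R1:  [     0   -7/3     -5      0  -17/2 ]
R3 <- R3 - (1/6)*R1:  [     0  -13/3     -7      2    1/2 ]
R4 <- R4 - (5/6)*R1:  [    0   7/3   -11     2  -7/2 ]
R3 <- R3 - (13/7)*R2:  [     0      0   16/7      2  114/7 ]
R4 <- R4 - (-1)*R2:  [   0    0  -16    2  -12 ]
R4 <- R4 - (-7)*R3:  [   0    0    0   16  102 ]
Row echelon form:
[ -6    -4     6   0  |      3 ]
[  0  -7/3    -5   0  |  -17/2 ]
[  0     0  16/7   2  |  114/7 ]
[  0     0     0  16  |    102 ]

REF = [-6 -4 6 0 3; 0 -7/3 -5 0 -17/2; 0 0 16/7 2 114/7; 0 0 0 16 102]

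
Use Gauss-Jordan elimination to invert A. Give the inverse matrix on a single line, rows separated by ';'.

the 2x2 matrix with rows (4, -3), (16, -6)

Gauss-Jordan on [A | I]:
R1 <- (1/4)*R1:  [    1  -3/4  |   1/4     0 ]
R2 <- R2 - (16)*R1:  [  0   6  |  -4   1 ]
R2 <- (1/6)*R2:  [    0     1  |  -2/3   1/6 ]
R1 <- R1 - (-3/4)*R2:  [    1     0  |  -1/4   1/8 ]
Right block of [I | A^{-1}] is the inverse:
[ -1/4  1/8 ]
[ -2/3  1/6 ]

inverse = [-1/4 1/8; -2/3 1/6]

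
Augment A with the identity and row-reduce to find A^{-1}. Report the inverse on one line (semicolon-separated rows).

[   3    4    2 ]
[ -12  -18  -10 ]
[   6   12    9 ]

inverse = [7 2 2/3; -8 -5/2 -1; 6 2 1]

Gauss-Jordan on [A | I]:
R1 <- (1/3)*R1:  [   1  4/3  2/3  |  1/3    0    0 ]
R2 <- R2 - (-12)*R1:  [  0  -2  -2  |   4   1   0 ]
R3 <- R3 - (6)*R1:  [  0   4   5  |  -2   0   1 ]
R2 <- (1/-2)*R2:  [    0     1     1  |    -2  -1/2     0 ]
R1 <- R1 - (4/3)*R2:  [    1     0  -2/3  |     3   2/3     0 ]
R3 <- R3 - (4)*R2:  [ 0  0  1  |  6  2  1 ]
R1 <- R1 - (-2/3)*R3:  [   1    0    0  |    7    2  2/3 ]
R2 <- R2 - (1)*R3:  [    0     1     0  |    -8  -5/2    -1 ]
Right block of [I | A^{-1}] is the inverse:
[  7     2  2/3 ]
[ -8  -5/2   -1 ]
[  6     2    1 ]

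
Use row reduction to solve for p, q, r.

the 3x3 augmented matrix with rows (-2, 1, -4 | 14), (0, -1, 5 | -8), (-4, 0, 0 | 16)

(-4, -2, -2)

Forward elimination on [A|b]:
R3 <- R3 - (2)*R1:  [   0   -2    8  -12 ]
R3 <- R3 - (2)*R2:  [  0   0  -2   4 ]
Row echelon form:
[ -2   1  -4  |  14 ]
[  0  -1   5  |  -8 ]
[  0   0  -2  |   4 ]
Back-substitution:
r = (4) / -2 = -2
q = (-8 - (5)*(-2)) / -1 = -2
p = (14 - (1)*(-2) - (-4)*(-2)) / -2 = -4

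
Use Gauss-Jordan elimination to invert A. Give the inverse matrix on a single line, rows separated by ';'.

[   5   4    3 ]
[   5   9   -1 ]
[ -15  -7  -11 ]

Gauss-Jordan on [A | I]:
R1 <- (1/5)*R1:  [   1  4/5  3/5  |  1/5    0    0 ]
R2 <- R2 - (5)*R1:  [  0   5  -4  |  -1   1   0 ]
R3 <- R3 - (-15)*R1:  [  0   5  -2  |   3   0   1 ]
R2 <- (1/5)*R2:  [    0     1  -4/5  |  -1/5   1/5     0 ]
R1 <- R1 - (4/5)*R2:  [     1      0  31/25  |   9/25  -4/25      0 ]
R3 <- R3 - (5)*R2:  [  0   0   2  |   4  -1   1 ]
R3 <- (1/2)*R3:  [    0     0     1  |     2  -1/2   1/2 ]
R1 <- R1 - (31/25)*R3:  [      1       0       0  |  -53/25   23/50  -31/50 ]
R2 <- R2 - (-4/5)*R3:  [    0     1     0  |   7/5  -1/5   2/5 ]
Right block of [I | A^{-1}] is the inverse:
[ -53/25  23/50  -31/50 ]
[    7/5   -1/5     2/5 ]
[      2   -1/2     1/2 ]

inverse = [-53/25 23/50 -31/50; 7/5 -1/5 2/5; 2 -1/2 1/2]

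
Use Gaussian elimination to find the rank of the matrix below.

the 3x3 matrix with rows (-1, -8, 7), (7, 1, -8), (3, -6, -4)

Row reduction:
R2 <- R2 - (-7)*R1:  [   0  -55   41 ]
R3 <- R3 - (-3)*R1:  [   0  -30   17 ]
R3 <- R3 - (6/11)*R2:  [      0       0  -59/11 ]
Row echelon form:
[ -1   -8       7 ]
[  0  -55      41 ]
[  0    0  -59/11 ]
Nonzero rows / pivot columns: 3

rank(A) = 3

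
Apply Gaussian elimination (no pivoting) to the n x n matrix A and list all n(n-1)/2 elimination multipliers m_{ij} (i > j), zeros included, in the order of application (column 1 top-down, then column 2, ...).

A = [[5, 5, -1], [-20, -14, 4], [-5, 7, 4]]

Forward elimination:
R2 <- R2 - (-4)*R1:  [ 0  6  0 ]
R3 <- R3 - (-1)*R1:  [  0  12   3 ]
R3 <- R3 - (2)*R2:  [ 0  0  3 ]
Multipliers (in order of application): m_{21} = -4, m_{31} = -1, m_{32} = 2

multipliers: -4, -1, 2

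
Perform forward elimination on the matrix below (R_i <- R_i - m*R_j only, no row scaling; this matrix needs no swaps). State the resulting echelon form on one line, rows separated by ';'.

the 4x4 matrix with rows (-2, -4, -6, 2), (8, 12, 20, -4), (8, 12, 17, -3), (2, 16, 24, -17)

REF = [-2 -4 -6 2; 0 -4 -4 4; 0 0 -3 1; 0 0 0 -1]

Forward elimination:
R2 <- R2 - (-4)*R1:  [  0  -4  -4   4 ]
R3 <- R3 - (-4)*R1:  [  0  -4  -7   5 ]
R4 <- R4 - (-1)*R1:  [   0   12   18  -15 ]
R3 <- R3 - (1)*R2:  [  0   0  -3   1 ]
R4 <- R4 - (-3)*R2:  [  0   0   6  -3 ]
R4 <- R4 - (-2)*R3:  [  0   0   0  -1 ]
Row echelon form:
[ -2  -4  -6   2 ]
[  0  -4  -4   4 ]
[  0   0  -3   1 ]
[  0   0   0  -1 ]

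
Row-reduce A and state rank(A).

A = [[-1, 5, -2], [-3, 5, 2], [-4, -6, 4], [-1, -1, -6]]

rank(A) = 3

Row reduction:
R2 <- R2 - (3)*R1:  [   0  -10    8 ]
R3 <- R3 - (4)*R1:  [   0  -26   12 ]
R4 <- R4 - (1)*R1:  [  0  -6  -4 ]
R3 <- R3 - (13/5)*R2:  [     0      0  -44/5 ]
R4 <- R4 - (3/5)*R2:  [     0      0  -44/5 ]
R4 <- R4 - (1)*R3:  [ 0  0  0 ]
Row echelon form:
[ -1    5     -2 ]
[  0  -10      8 ]
[  0    0  -44/5 ]
[  0    0      0 ]
Nonzero rows / pivot columns: 3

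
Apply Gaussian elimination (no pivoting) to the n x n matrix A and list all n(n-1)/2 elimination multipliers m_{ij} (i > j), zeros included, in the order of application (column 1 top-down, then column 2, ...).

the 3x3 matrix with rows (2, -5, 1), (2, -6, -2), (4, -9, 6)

multipliers: 1, 2, -1

Forward elimination:
R2 <- R2 - (1)*R1:  [  0  -1  -3 ]
R3 <- R3 - (2)*R1:  [ 0  1  4 ]
R3 <- R3 - (-1)*R2:  [ 0  0  1 ]
Multipliers (in order of application): m_{21} = 1, m_{31} = 2, m_{32} = -1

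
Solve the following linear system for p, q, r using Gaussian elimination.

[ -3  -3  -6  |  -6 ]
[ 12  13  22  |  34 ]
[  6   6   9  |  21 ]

(4, 4, -3)

Forward elimination on [A|b]:
R2 <- R2 - (-4)*R1:  [  0   1  -2  10 ]
R3 <- R3 - (-2)*R1:  [  0   0  -3   9 ]
Row echelon form:
[ -3  -3  -6  |  -6 ]
[  0   1  -2  |  10 ]
[  0   0  -3  |   9 ]
Back-substitution:
r = (9) / -3 = -3
q = (10 - (-2)*(-3)) / 1 = 4
p = (-6 - (-3)*(4) - (-6)*(-3)) / -3 = 4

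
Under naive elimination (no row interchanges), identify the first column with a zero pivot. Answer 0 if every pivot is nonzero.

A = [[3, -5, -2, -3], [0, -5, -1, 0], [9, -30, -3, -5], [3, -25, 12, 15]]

first zero-pivot column = 0

Naive forward elimination:
R3 <- R3 - (3)*R1:  [   0  -15    3    4 ]
R4 <- R4 - (1)*R1:  [   0  -20   14   18 ]
R3 <- R3 - (3)*R2:  [ 0  0  6  4 ]
R4 <- R4 - (4)*R2:  [  0   0  18  18 ]
R4 <- R4 - (3)*R3:  [ 0  0  0  6 ]
All pivots nonzero; naive elimination completes without hitting a zero pivot.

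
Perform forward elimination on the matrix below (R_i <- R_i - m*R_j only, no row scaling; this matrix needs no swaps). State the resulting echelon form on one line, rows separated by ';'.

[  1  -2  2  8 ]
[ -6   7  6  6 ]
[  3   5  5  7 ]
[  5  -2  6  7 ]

REF = [1 -2 2 8; 0 -5 18 54; 0 0 193/5 509/5; 0 0 0 -2317/193]

Forward elimination:
R2 <- R2 - (-6)*R1:  [  0  -5  18  54 ]
R3 <- R3 - (3)*R1:  [   0   11   -1  -17 ]
R4 <- R4 - (5)*R1:  [   0    8   -4  -33 ]
R3 <- R3 - (-11/5)*R2:  [     0      0  193/5  509/5 ]
R4 <- R4 - (-8/5)*R2:  [     0      0  124/5  267/5 ]
R4 <- R4 - (124/193)*R3:  [         0          0          0  -2317/193 ]
Row echelon form:
[ 1  -2      2          8 ]
[ 0  -5     18         54 ]
[ 0   0  193/5      509/5 ]
[ 0   0      0  -2317/193 ]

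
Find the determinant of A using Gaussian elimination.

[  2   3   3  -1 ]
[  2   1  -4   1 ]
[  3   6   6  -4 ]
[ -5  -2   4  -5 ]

Forward elimination:
R2 <- R2 - (1)*R1:  [  0  -2  -7   2 ]
R3 <- R3 - (3/2)*R1:  [    0   3/2   3/2  -5/2 ]
R4 <- R4 - (-5/2)*R1:  [     0   11/2   23/2  -15/2 ]
R3 <- R3 - (-3/4)*R2:  [     0      0  -15/4     -1 ]
R4 <- R4 - (-11/4)*R2:  [     0      0  -31/4     -2 ]
R4 <- R4 - (31/15)*R3:  [    0     0     0  1/15 ]
Upper-triangular form:
[ 2   3      3    -1 ]
[ 0  -2     -7     2 ]
[ 0   0  -15/4    -1 ]
[ 0   0      0  1/15 ]
det(A) = (-1)^0 * (2) * (-2) * (-15/4) * (1/15) = 1  (0 row swaps -> sign +1)

det(A) = 1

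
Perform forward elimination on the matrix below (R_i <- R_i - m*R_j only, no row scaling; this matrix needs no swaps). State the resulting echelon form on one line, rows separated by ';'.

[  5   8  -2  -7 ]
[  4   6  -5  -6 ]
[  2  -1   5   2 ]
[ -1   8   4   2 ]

Forward elimination:
R2 <- R2 - (4/5)*R1:  [     0   -2/5  -17/5   -2/5 ]
R3 <- R3 - (2/5)*R1:  [     0  -21/5   29/5   24/5 ]
R4 <- R4 - (-1/5)*R1:  [    0  48/5  18/5   3/5 ]
R3 <- R3 - (21/2)*R2:  [    0     0  83/2     9 ]
R4 <- R4 - (-24)*R2:  [   0    0  -78   -9 ]
R4 <- R4 - (-156/83)*R3:  [      0       0       0  657/83 ]
Row echelon form:
[ 5     8     -2      -7 ]
[ 0  -2/5  -17/5    -2/5 ]
[ 0     0   83/2       9 ]
[ 0     0      0  657/83 ]

REF = [5 8 -2 -7; 0 -2/5 -17/5 -2/5; 0 0 83/2 9; 0 0 0 657/83]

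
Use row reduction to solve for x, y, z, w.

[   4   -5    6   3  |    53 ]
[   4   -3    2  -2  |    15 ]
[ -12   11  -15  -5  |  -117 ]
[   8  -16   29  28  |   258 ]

Forward elimination on [A|b]:
R2 <- R2 - (1)*R1:  [   0    2   -4   -5  -38 ]
R3 <- R3 - (-3)*R1:  [  0  -4   3   4  42 ]
R4 <- R4 - (2)*R1:  [   0   -6   17   22  152 ]
R3 <- R3 - (-2)*R2:  [   0    0   -5   -6  -34 ]
R4 <- R4 - (-3)*R2:  [  0   0   5   7  38 ]
R4 <- R4 - (-1)*R3:  [ 0  0  0  1  4 ]
Row echelon form:
[ 4  -5   6   3  |   53 ]
[ 0   2  -4  -5  |  -38 ]
[ 0   0  -5  -6  |  -34 ]
[ 0   0   0   1  |    4 ]
Back-substitution:
w = (4) / 1 = 4
z = (-34 - (-6)*(4)) / -5 = 2
y = (-38 - (-4)*(2) - (-5)*(4)) / 2 = -5
x = (53 - (-5)*(-5) - (6)*(2) - (3)*(4)) / 4 = 1

(1, -5, 2, 4)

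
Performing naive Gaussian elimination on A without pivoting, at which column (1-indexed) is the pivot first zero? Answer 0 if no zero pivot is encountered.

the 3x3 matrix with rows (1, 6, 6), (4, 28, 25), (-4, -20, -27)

Naive forward elimination:
R2 <- R2 - (4)*R1:  [ 0  4  1 ]
R3 <- R3 - (-4)*R1:  [  0   4  -3 ]
R3 <- R3 - (1)*R2:  [  0   0  -4 ]
All pivots nonzero; naive elimination completes without hitting a zero pivot.

first zero-pivot column = 0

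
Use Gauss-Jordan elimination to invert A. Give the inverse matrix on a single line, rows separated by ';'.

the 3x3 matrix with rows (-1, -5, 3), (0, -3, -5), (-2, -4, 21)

inverse = [-83/15 31/5 34/15; 2/3 -1 -1/3; -2/5 2/5 1/5]

Gauss-Jordan on [A | I]:
R1 <- (1/-1)*R1:  [  1   5  -3  |  -1   0   0 ]
R3 <- R3 - (-2)*R1:  [  0   6  15  |  -2   0   1 ]
R2 <- (1/-3)*R2:  [    0     1   5/3  |     0  -1/3     0 ]
R1 <- R1 - (5)*R2:  [     1      0  -34/3  |     -1    5/3      0 ]
R3 <- R3 - (6)*R2:  [  0   0   5  |  -2   2   1 ]
R3 <- (1/5)*R3:  [    0     0     1  |  -2/5   2/5   1/5 ]
R1 <- R1 - (-34/3)*R3:  [      1       0       0  |  -83/15    31/5   34/15 ]
R2 <- R2 - (5/3)*R3:  [    0     1     0  |   2/3    -1  -1/3 ]
Right block of [I | A^{-1}] is the inverse:
[ -83/15  31/5  34/15 ]
[    2/3    -1   -1/3 ]
[   -2/5   2/5    1/5 ]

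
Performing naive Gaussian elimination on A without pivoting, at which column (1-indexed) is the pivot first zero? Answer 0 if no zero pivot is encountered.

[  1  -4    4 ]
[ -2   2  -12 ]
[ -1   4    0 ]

first zero-pivot column = 0

Naive forward elimination:
R2 <- R2 - (-2)*R1:  [  0  -6  -4 ]
R3 <- R3 - (-1)*R1:  [ 0  0  4 ]
All pivots nonzero; naive elimination completes without hitting a zero pivot.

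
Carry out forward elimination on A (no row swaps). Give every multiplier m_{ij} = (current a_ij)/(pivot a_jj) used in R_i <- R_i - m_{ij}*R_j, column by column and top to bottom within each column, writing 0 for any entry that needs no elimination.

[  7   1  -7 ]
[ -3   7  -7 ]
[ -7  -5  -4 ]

Forward elimination:
R2 <- R2 - (-3/7)*R1:  [    0  52/7   -10 ]
R3 <- R3 - (-1)*R1:  [   0   -4  -11 ]
R3 <- R3 - (-7/13)*R2:  [       0        0  -213/13 ]
Multipliers (in order of application): m_{21} = -3/7, m_{31} = -1, m_{32} = -7/13

multipliers: -3/7, -1, -7/13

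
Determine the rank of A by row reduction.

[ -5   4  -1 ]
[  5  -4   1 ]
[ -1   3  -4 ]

Row reduction:
R2 <- R2 - (-1)*R1:  [ 0  0  0 ]
R3 <- R3 - (1/5)*R1:  [     0   11/5  -19/5 ]
R2 <-> R3   (pivot in column 2 was zero)
[ -5     4     -1 ]
[  0  11/5  -19/5 ]
[  0     0      0 ]
Row echelon form:
[ -5     4     -1 ]
[  0  11/5  -19/5 ]
[  0     0      0 ]
Nonzero rows / pivot columns: 2

rank(A) = 2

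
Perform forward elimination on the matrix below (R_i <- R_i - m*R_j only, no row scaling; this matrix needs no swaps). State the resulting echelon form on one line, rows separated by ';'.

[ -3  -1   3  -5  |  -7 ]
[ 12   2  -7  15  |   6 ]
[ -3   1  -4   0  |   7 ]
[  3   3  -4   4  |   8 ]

Forward elimination:
R2 <- R2 - (-4)*R1:  [   0   -2    5   -5  -22 ]
R3 <- R3 - (1)*R1:  [  0   2  -7   5  14 ]
R4 <- R4 - (-1)*R1:  [  0   2  -1  -1   1 ]
R3 <- R3 - (-1)*R2:  [  0   0  -2   0  -8 ]
R4 <- R4 - (-1)*R2:  [   0    0    4   -6  -21 ]
R4 <- R4 - (-2)*R3:  [   0    0    0   -6  -37 ]
Row echelon form:
[ -3  -1   3  -5  |   -7 ]
[  0  -2   5  -5  |  -22 ]
[  0   0  -2   0  |   -8 ]
[  0   0   0  -6  |  -37 ]

REF = [-3 -1 3 -5 -7; 0 -2 5 -5 -22; 0 0 -2 0 -8; 0 0 0 -6 -37]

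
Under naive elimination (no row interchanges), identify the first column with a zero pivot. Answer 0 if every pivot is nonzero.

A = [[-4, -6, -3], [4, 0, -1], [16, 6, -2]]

Naive forward elimination:
R2 <- R2 - (-1)*R1:  [  0  -6  -4 ]
R3 <- R3 - (-4)*R1:  [   0  -18  -14 ]
R3 <- R3 - (3)*R2:  [  0   0  -2 ]
All pivots nonzero; naive elimination completes without hitting a zero pivot.

first zero-pivot column = 0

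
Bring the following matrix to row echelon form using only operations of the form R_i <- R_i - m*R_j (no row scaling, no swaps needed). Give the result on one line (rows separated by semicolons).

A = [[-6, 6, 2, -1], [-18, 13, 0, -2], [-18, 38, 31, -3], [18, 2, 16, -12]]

Forward elimination:
R2 <- R2 - (3)*R1:  [  0  -5  -6   1 ]
R3 <- R3 - (3)*R1:  [  0  20  25   0 ]
R4 <- R4 - (-3)*R1:  [   0   20   22  -15 ]
R3 <- R3 - (-4)*R2:  [ 0  0  1  4 ]
R4 <- R4 - (-4)*R2:  [   0    0   -2  -11 ]
R4 <- R4 - (-2)*R3:  [  0   0   0  -3 ]
Row echelon form:
[ -6   6   2  -1 ]
[  0  -5  -6   1 ]
[  0   0   1   4 ]
[  0   0   0  -3 ]

REF = [-6 6 2 -1; 0 -5 -6 1; 0 0 1 4; 0 0 0 -3]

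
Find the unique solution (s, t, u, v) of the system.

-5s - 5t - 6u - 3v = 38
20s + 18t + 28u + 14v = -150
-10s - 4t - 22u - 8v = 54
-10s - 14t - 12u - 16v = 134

Forward elimination on [A|b]:
R2 <- R2 - (-4)*R1:  [  0  -2   4   2   2 ]
R3 <- R3 - (2)*R1:  [   0    6  -10   -2  -22 ]
R4 <- R4 - (2)*R1:  [   0   -4    0  -10   58 ]
R3 <- R3 - (-3)*R2:  [   0    0    2    4  -16 ]
R4 <- R4 - (2)*R2:  [   0    0   -8  -14   54 ]
R4 <- R4 - (-4)*R3:  [   0    0    0    2  -10 ]
Row echelon form:
[ -5  -5  -6  -3  |   38 ]
[  0  -2   4   2  |    2 ]
[  0   0   2   4  |  -16 ]
[  0   0   0   2  |  -10 ]
Back-substitution:
v = (-10) / 2 = -5
u = (-16 - (4)*(-5)) / 2 = 2
t = (2 - (4)*(2) - (2)*(-5)) / -2 = -2
s = (38 - (-5)*(-2) - (-6)*(2) - (-3)*(-5)) / -5 = -5

(-5, -2, 2, -5)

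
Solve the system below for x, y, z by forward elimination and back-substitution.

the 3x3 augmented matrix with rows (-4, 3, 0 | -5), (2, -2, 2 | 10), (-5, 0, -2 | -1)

Forward elimination on [A|b]:
R2 <- R2 - (-1/2)*R1:  [    0  -1/2     2  15/2 ]
R3 <- R3 - (5/4)*R1:  [     0  -15/4     -2   21/4 ]
R3 <- R3 - (15/2)*R2:  [   0    0  -17  -51 ]
Row echelon form:
[ -4     3    0  |    -5 ]
[  0  -1/2    2  |  15/2 ]
[  0     0  -17  |   -51 ]
Back-substitution:
z = (-51) / -17 = 3
y = (15/2 - (2)*(3)) / (-1/2) = -3
x = (-5 - (3)*(-3)) / -4 = -1

(-1, -3, 3)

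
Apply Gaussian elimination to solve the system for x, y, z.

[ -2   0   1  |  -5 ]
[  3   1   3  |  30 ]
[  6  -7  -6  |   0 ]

(5, 0, 5)

Forward elimination on [A|b]:
R2 <- R2 - (-3/2)*R1:  [    0     1   9/2  45/2 ]
R3 <- R3 - (-3)*R1:  [   0   -7   -3  -15 ]
R3 <- R3 - (-7)*R2:  [     0      0   57/2  285/2 ]
Row echelon form:
[ -2  0     1  |     -5 ]
[  0  1   9/2  |   45/2 ]
[  0  0  57/2  |  285/2 ]
Back-substitution:
z = (285/2) / (57/2) = 5
y = (45/2 - (9/2)*(5)) / 1 = 0
x = (-5 - (1)*(5)) / -2 = 5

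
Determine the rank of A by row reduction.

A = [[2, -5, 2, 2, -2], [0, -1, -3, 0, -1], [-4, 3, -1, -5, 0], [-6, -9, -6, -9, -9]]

rank(A) = 3

Row reduction:
R3 <- R3 - (-2)*R1:  [  0  -7   3  -1  -4 ]
R4 <- R4 - (-3)*R1:  [   0  -24    0   -3  -15 ]
R3 <- R3 - (7)*R2:  [  0   0  24  -1   3 ]
R4 <- R4 - (24)*R2:  [  0   0  72  -3   9 ]
R4 <- R4 - (3)*R3:  [ 0  0  0  0  0 ]
Row echelon form:
[ 2  -5   2   2  -2 ]
[ 0  -1  -3   0  -1 ]
[ 0   0  24  -1   3 ]
[ 0   0   0   0   0 ]
Nonzero rows / pivot columns: 3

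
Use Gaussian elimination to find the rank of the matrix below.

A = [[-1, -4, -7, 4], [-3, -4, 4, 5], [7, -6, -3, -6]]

rank(A) = 3

Row reduction:
R2 <- R2 - (3)*R1:  [  0   8  25  -7 ]
R3 <- R3 - (-7)*R1:  [   0  -34  -52   22 ]
R3 <- R3 - (-17/4)*R2:  [     0      0  217/4  -31/4 ]
Row echelon form:
[ -1  -4     -7      4 ]
[  0   8     25     -7 ]
[  0   0  217/4  -31/4 ]
Nonzero rows / pivot columns: 3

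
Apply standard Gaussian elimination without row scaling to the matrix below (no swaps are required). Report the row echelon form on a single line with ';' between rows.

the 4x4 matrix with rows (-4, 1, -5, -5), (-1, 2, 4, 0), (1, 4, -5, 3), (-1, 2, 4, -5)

Forward elimination:
R2 <- R2 - (1/4)*R1:  [    0   7/4  21/4   5/4 ]
R3 <- R3 - (-1/4)*R1:  [     0   17/4  -25/4    7/4 ]
R4 <- R4 - (1/4)*R1:  [     0    7/4   21/4  -15/4 ]
R3 <- R3 - (17/7)*R2:  [    0     0   -19  -9/7 ]
R4 <- R4 - (1)*R2:  [  0   0   0  -5 ]
Row echelon form:
[ -4    1    -5    -5 ]
[  0  7/4  21/4   5/4 ]
[  0    0   -19  -9/7 ]
[  0    0     0    -5 ]

REF = [-4 1 -5 -5; 0 7/4 21/4 5/4; 0 0 -19 -9/7; 0 0 0 -5]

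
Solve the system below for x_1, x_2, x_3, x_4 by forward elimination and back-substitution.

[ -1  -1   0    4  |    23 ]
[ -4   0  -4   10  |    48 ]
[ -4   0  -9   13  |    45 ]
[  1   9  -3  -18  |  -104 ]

Forward elimination on [A|b]:
R2 <- R2 - (4)*R1:  [   0    4   -4   -6  -44 ]
R3 <- R3 - (4)*R1:  [   0    4   -9   -3  -47 ]
R4 <- R4 - (-1)*R1:  [   0    8   -3  -14  -81 ]
R3 <- R3 - (1)*R2:  [  0   0  -5   3  -3 ]
R4 <- R4 - (2)*R2:  [  0   0   5  -2   7 ]
R4 <- R4 - (-1)*R3:  [ 0  0  0  1  4 ]
Row echelon form:
[ -1  -1   0   4  |   23 ]
[  0   4  -4  -6  |  -44 ]
[  0   0  -5   3  |   -3 ]
[  0   0   0   1  |    4 ]
Back-substitution:
x_4 = (4) / 1 = 4
x_3 = (-3 - (3)*(4)) / -5 = 3
x_2 = (-44 - (-4)*(3) - (-6)*(4)) / 4 = -2
x_1 = (23 - (-1)*(-2) - (4)*(4)) / -1 = -5

(-5, -2, 3, 4)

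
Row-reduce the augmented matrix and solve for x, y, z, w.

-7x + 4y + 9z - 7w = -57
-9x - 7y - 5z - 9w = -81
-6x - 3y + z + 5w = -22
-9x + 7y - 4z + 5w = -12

(5, 2, -1, 3)

Forward elimination on [A|b]:
R2 <- R2 - (9/7)*R1:  [      0   -85/7  -116/7       0   -54/7 ]
R3 <- R3 - (6/7)*R1:  [     0  -45/7  -47/7     11  188/7 ]
R4 <- R4 - (9/7)*R1:  [      0    13/7  -109/7      14   429/7 ]
R3 <- R3 - (9/17)*R2:  [      0       0   35/17      11  526/17 ]
R4 <- R4 - (-13/85)*R2:  [        0         0  -1539/85        14   5109/85 ]
R4 <- R4 - (-1539/175)*R3:  [         0          0          0  19379/175  58137/175 ]
Row echelon form:
[ -7      4       9         -7  |        -57 ]
[  0  -85/7  -116/7          0  |      -54/7 ]
[  0      0   35/17         11  |     526/17 ]
[  0      0       0  19379/175  |  58137/175 ]
Back-substitution:
w = (58137/175) / (19379/175) = 3
z = (526/17 - (11)*(3)) / (35/17) = -1
y = (-54/7 - (-116/7)*(-1)) / (-85/7) = 2
x = (-57 - (4)*(2) - (9)*(-1) - (-7)*(3)) / -7 = 5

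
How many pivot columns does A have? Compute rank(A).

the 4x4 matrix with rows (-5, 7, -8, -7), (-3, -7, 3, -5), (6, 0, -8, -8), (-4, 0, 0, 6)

Row reduction:
R2 <- R2 - (3/5)*R1:  [     0  -56/5   39/5   -4/5 ]
R3 <- R3 - (-6/5)*R1:  [     0   42/5  -88/5  -82/5 ]
R4 <- R4 - (4/5)*R1:  [     0  -28/5   32/5   58/5 ]
R3 <- R3 - (-3/4)*R2:  [     0      0  -47/4    -17 ]
R4 <- R4 - (1/2)*R2:  [   0    0  5/2   12 ]
R4 <- R4 - (-10/47)*R3:  [      0       0       0  394/47 ]
Row echelon form:
[ -5      7     -8      -7 ]
[  0  -56/5   39/5    -4/5 ]
[  0      0  -47/4     -17 ]
[  0      0      0  394/47 ]
Nonzero rows / pivot columns: 4

rank(A) = 4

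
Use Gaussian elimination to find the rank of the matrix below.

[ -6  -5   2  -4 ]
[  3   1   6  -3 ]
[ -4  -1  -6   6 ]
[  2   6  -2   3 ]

Row reduction:
R2 <- R2 - (-1/2)*R1:  [    0  -3/2     7    -5 ]
R3 <- R3 - (2/3)*R1:  [     0    7/3  -22/3   26/3 ]
R4 <- R4 - (-1/3)*R1:  [    0  13/3  -4/3   5/3 ]
R3 <- R3 - (-14/9)*R2:  [    0     0  32/9   8/9 ]
R4 <- R4 - (-26/9)*R2:  [      0       0   170/9  -115/9 ]
R4 <- R4 - (85/16)*R3:  [     0      0      0  -35/2 ]
Row echelon form:
[ -6    -5     2     -4 ]
[  0  -3/2     7     -5 ]
[  0     0  32/9    8/9 ]
[  0     0     0  -35/2 ]
Nonzero rows / pivot columns: 4

rank(A) = 4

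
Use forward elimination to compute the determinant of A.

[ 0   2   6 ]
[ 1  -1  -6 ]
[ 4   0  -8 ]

det(A) = -8

Forward elimination:
R1 <-> R2   (pivot in column 1 was zero)
[ 1  -1  -6 ]
[ 0   2   6 ]
[ 4   0  -8 ]
R3 <- R3 - (4)*R1:  [  0   4  16 ]
R3 <- R3 - (2)*R2:  [ 0  0  4 ]
Upper-triangular form:
[ 1  -1  -6 ]
[ 0   2   6 ]
[ 0   0   4 ]
det(A) = (-1)^1 * (1) * (2) * (4) = -8  (1 row swap -> sign -1)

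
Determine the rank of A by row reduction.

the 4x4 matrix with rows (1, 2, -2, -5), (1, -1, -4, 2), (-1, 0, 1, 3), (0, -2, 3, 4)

rank(A) = 4

Row reduction:
R2 <- R2 - (1)*R1:  [  0  -3  -2   7 ]
R3 <- R3 - (-1)*R1:  [  0   2  -1  -2 ]
R3 <- R3 - (-2/3)*R2:  [    0     0  -7/3   8/3 ]
R4 <- R4 - (2/3)*R2:  [    0     0  13/3  -2/3 ]
R4 <- R4 - (-13/7)*R3:  [    0     0     0  30/7 ]
Row echelon form:
[ 1   2    -2    -5 ]
[ 0  -3    -2     7 ]
[ 0   0  -7/3   8/3 ]
[ 0   0     0  30/7 ]
Nonzero rows / pivot columns: 4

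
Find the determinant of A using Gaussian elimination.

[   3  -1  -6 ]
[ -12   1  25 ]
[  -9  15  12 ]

det(A) = 18

Forward elimination:
R2 <- R2 - (-4)*R1:  [  0  -3   1 ]
R3 <- R3 - (-3)*R1:  [  0  12  -6 ]
R3 <- R3 - (-4)*R2:  [  0   0  -2 ]
Upper-triangular form:
[ 3  -1  -6 ]
[ 0  -3   1 ]
[ 0   0  -2 ]
det(A) = (-1)^0 * (3) * (-3) * (-2) = 18  (0 row swaps -> sign +1)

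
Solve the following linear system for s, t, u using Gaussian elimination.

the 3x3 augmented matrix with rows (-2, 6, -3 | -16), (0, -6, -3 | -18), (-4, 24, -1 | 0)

Forward elimination on [A|b]:
R3 <- R3 - (2)*R1:  [  0  12   5  32 ]
R3 <- R3 - (-2)*R2:  [  0   0  -1  -4 ]
Row echelon form:
[ -2   6  -3  |  -16 ]
[  0  -6  -3  |  -18 ]
[  0   0  -1  |   -4 ]
Back-substitution:
u = (-4) / -1 = 4
t = (-18 - (-3)*(4)) / -6 = 1
s = (-16 - (6)*(1) - (-3)*(4)) / -2 = 5

(5, 1, 4)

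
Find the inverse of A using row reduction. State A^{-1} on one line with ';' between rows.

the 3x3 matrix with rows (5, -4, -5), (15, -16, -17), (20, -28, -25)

inverse = [19/5 -2 3/5; -7/4 5/4 -1/2; 5 -3 1]

Gauss-Jordan on [A | I]:
R1 <- (1/5)*R1:  [    1  -4/5    -1  |   1/5     0     0 ]
R2 <- R2 - (15)*R1:  [  0  -4  -2  |  -3   1   0 ]
R3 <- R3 - (20)*R1:  [   0  -12   -5  |   -4    0    1 ]
R2 <- (1/-4)*R2:  [    0     1   1/2  |   3/4  -1/4     0 ]
R1 <- R1 - (-4/5)*R2:  [    1     0  -3/5  |   4/5  -1/5     0 ]
R3 <- R3 - (-12)*R2:  [  0   0   1  |   5  -3   1 ]
R1 <- R1 - (-3/5)*R3:  [    1     0     0  |  19/5    -2   3/5 ]
R2 <- R2 - (1/2)*R3:  [    0     1     0  |  -7/4   5/4  -1/2 ]
Right block of [I | A^{-1}] is the inverse:
[ 19/5   -2   3/5 ]
[ -7/4  5/4  -1/2 ]
[    5   -3     1 ]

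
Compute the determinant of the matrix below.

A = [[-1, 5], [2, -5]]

det(A) = -5

Forward elimination:
R2 <- R2 - (-2)*R1:  [ 0  5 ]
Upper-triangular form:
[ -1  5 ]
[  0  5 ]
det(A) = (-1)^0 * (-1) * (5) = -5  (0 row swaps -> sign +1)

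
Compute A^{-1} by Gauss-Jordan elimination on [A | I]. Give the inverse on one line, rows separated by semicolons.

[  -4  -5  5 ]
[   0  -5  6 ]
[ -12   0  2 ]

Gauss-Jordan on [A | I]:
R1 <- (1/-4)*R1:  [    1   5/4  -5/4  |  -1/4     0     0 ]
R3 <- R3 - (-12)*R1:  [   0   15  -13  |   -3    0    1 ]
R2 <- (1/-5)*R2:  [    0     1  -6/5  |     0  -1/5     0 ]
R1 <- R1 - (5/4)*R2:  [    1     0   1/4  |  -1/4   1/4     0 ]
R3 <- R3 - (15)*R2:  [  0   0   5  |  -3   3   1 ]
R3 <- (1/5)*R3:  [    0     0     1  |  -3/5   3/5   1/5 ]
R1 <- R1 - (1/4)*R3:  [     1      0      0  |  -1/10   1/10  -1/20 ]
R2 <- R2 - (-6/5)*R3:  [      0       1       0  |  -18/25   13/25    6/25 ]
Right block of [I | A^{-1}] is the inverse:
[  -1/10   1/10  -1/20 ]
[ -18/25  13/25   6/25 ]
[   -3/5    3/5    1/5 ]

inverse = [-1/10 1/10 -1/20; -18/25 13/25 6/25; -3/5 3/5 1/5]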